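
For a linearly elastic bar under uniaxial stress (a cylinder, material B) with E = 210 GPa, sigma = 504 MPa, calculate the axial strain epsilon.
Model: a linearly elastic bar under uniaxial stress, so sigma = E·epsilon.
Solve for epsilon: epsilon = sigma / E.
Convert to SI units:
  E = 210 GPa = 2.1 × 10¹¹ Pa
  sigma = 504 MPa = 5.04 × 10⁸ Pa
Substitute:
  epsilon = (5.04 × 10⁸) / (2.1 × 10¹¹)
  epsilon = 0.0024
Final answer: epsilon = 0.0024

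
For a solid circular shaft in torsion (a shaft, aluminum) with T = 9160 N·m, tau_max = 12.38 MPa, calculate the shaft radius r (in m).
Model: a solid circular shaft in torsion, so tau_max = (2·T) / (π·r^3).
Solve for r: r = ((2·T) / (π·tau_max))^(1/3).
Convert to SI units:
  tau_max = 12.38 MPa = 1.238 × 10⁷ Pa
Substitute:
  r = ((2 × 9160) / (π × (1.238 × 10⁷)))^(1/3)
  r = 0.07781 m
Final answer: r = 0.07781 m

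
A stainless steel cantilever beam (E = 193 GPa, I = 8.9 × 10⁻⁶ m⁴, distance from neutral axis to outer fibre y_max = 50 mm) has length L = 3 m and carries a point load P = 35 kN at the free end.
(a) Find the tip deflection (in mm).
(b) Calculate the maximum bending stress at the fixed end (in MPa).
(a) Tip deflection of a cantilever with an end point load: δ = P·L^3 / (3·E·I). Convert P = 35 kN = 35000 N, E = 193 GPa = 1.93 × 10¹¹ Pa.
  δ = (35000 × 3^3) / (3 × (1.93 × 10¹¹) × (8.9 × 10⁻⁶)) = 0.1834 m = 183.4 mm
(b) Maximum bending moment at the fixed end: M = P·L = 35000 × 3 = 105000 N·m. Convert y_max = 50 mm = 0.05 m.
  σ = M·y_max / I = (105000 × 0.05) / (8.9 × 10⁻⁶) = 5.899 × 10⁸ Pa = 589.9 MPa
Final answer: (a) δ = 183.4 mm, (b) σ = 589.9 MPa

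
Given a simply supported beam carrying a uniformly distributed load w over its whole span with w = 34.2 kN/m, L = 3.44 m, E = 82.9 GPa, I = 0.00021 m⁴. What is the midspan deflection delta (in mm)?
Model: a simply supported beam carrying a uniformly distributed load w over its whole span, so delta = (5·w·L^4) / (384·E·I).
Convert to SI units:
  w = 34.2 kN/m = 34200 N/m
  E = 82.9 GPa = 8.29 × 10¹⁰ Pa
Substitute:
  delta = (5 × 34200 × 3.44^4) / (384 × (8.29 × 10¹⁰) × 0.00021)
  delta = 0.003582 m
Convert: delta = 0.003582 m = 3.582 mm
Final answer: delta = 3.582 mm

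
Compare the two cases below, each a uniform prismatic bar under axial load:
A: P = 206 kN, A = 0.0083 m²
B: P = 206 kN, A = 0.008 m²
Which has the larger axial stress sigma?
Model: a uniform prismatic bar under axial load, so sigma = P / A (SI units).
  A: sigma = 206000 / 0.0083 = 2.482 × 10⁷ Pa = 24.82 MPa
  B: sigma = 206000 / 0.008 = 2.575 × 10⁷ Pa = 25.75 MPa
25.75 MPa > 24.82 MPa, so B is larger.
Final answer: B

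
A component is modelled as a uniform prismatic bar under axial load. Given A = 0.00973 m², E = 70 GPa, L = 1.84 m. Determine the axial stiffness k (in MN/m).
Model: a uniform prismatic bar under axial load, so k = (A·E) / L.
Convert to SI units:
  E = 70 GPa = 7 × 10¹⁰ Pa
Substitute:
  k = (0.00973 × (7 × 10¹⁰)) / 1.84
  k = 3.702 × 10⁸ N/m
Convert: k = 3.702 × 10⁸ N/m = 370.2 MN/m
Final answer: k = 370.2 MN/m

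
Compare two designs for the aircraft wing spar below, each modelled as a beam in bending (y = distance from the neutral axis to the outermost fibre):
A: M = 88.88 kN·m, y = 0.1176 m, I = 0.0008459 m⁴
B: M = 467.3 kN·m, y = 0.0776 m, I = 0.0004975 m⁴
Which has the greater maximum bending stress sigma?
Model: a beam in bending (y = distance from the neutral axis to the outermost fibre), so sigma = (M·y) / I (SI units).
  A: sigma = (88880 × 0.1176) / 0.0008459 = 1.236 × 10⁷ Pa = 12.36 MPa
  B: sigma = (467300 × 0.0776) / 0.0004975 = 7.289 × 10⁷ Pa = 72.89 MPa
72.89 MPa > 12.36 MPa, so B is larger.
Final answer: B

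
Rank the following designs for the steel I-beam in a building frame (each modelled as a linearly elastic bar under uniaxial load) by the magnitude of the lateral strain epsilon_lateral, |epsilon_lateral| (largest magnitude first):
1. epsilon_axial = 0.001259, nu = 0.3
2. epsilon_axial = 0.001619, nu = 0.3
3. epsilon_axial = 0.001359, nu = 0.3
Model: a linearly elastic bar under uniaxial load, so epsilon_lateral = -nu·epsilon_axial (SI units).
  Case 1: epsilon_lateral = -(0.3 × 0.001259) = -0.0003777
  Case 2: epsilon_lateral = -(0.3 × 0.001619) = -0.0004857
  Case 3: epsilon_lateral = -(0.3 × 0.001359) = -0.0004077
Ordering by |epsilon_lateral|: 0.0004857 (case 2) > 0.0004077 (case 3) > 0.0003777 (case 1)
Final answer: 2, 3, 1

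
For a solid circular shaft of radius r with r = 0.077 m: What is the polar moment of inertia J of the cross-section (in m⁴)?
Model: a solid circular shaft of radius r, so J = (π·r^4) / 2.
Substitute:
  J = (π × 0.077^4) / 2
  J = 5.522 × 10⁻⁵ m⁴
Final answer: J = 5.522 × 10⁻⁵ m⁴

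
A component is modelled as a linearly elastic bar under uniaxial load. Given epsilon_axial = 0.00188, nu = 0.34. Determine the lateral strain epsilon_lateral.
Model: a linearly elastic bar under uniaxial load, so epsilon_lateral = -nu·epsilon_axial.
Substitute:
  epsilon_lateral = -(0.34 × 0.00188)
  epsilon_lateral = -0.0006392
Final answer: epsilon_lateral = -0.0006392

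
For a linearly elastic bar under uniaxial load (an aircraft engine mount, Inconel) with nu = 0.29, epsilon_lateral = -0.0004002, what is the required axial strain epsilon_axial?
Model: a linearly elastic bar under uniaxial load, so epsilon_lateral = -nu·epsilon_axial.
Solve for epsilon_axial: epsilon_axial = -epsilon_lateral / nu.
Substitute:
  epsilon_axial = -(-0.0004002) / 0.29
  epsilon_axial = 0.00138
Final answer: epsilon_axial = 0.00138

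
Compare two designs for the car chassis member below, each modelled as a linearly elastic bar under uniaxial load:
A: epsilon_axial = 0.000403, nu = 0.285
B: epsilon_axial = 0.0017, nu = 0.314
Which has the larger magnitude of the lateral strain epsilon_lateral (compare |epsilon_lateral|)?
Model: a linearly elastic bar under uniaxial load, so epsilon_lateral = -nu·epsilon_axial (SI units).
  A: epsilon_lateral = -(0.285 × 0.000403) = -0.0001149
  B: epsilon_lateral = -(0.314 × 0.0017) = -0.0005338
|epsilon_lateral|: A = 0.0001149, B = 0.0005338, so B is larger in magnitude.
Final answer: B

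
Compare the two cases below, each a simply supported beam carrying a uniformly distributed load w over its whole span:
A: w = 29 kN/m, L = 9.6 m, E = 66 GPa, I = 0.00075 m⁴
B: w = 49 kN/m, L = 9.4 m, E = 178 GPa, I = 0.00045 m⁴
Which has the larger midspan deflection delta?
Model: a simply supported beam carrying a uniformly distributed load w over its whole span, so delta = (5·w·L^4) / (384·E·I) (SI units).
  A: delta = (5 × 29000 × 9.6^4) / (384 × (6.6 × 10¹⁰) × 0.00075) = 0.06479 m = 64.79 mm
  B: delta = (5 × 49000 × 9.4^4) / (384 × (1.78 × 10¹¹) × 0.00045) = 0.06219 m = 62.19 mm
64.79 mm > 62.19 mm, so A is larger.
Final answer: A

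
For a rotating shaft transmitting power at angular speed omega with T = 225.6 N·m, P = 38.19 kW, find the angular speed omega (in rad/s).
Model: a rotating shaft transmitting power at angular speed omega, so P = T·omega.
Solve for omega: omega = P / T.
Convert to SI units:
  P = 38.19 kW = 38190 W
Substitute:
  omega = 38190 / 225.6
  omega = 169.3 rad/s
Final answer: omega = 169.3 rad/s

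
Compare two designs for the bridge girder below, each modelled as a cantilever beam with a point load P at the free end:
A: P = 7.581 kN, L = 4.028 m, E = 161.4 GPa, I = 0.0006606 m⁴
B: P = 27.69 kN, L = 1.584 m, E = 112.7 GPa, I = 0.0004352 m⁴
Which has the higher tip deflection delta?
Model: a cantilever beam with a point load P at the free end, so delta = (P·L^3) / (3·E·I) (SI units).
  A: delta = (7581 × 4.028^3) / (3 × (1.614 × 10¹¹) × 0.0006606) = 0.001549 m = 1.549 mm
  B: delta = (27690 × 1.584^3) / (3 × (1.127 × 10¹¹) × 0.0004352) = 0.0007479 m = 0.7479 mm
1.549 mm > 0.7479 mm, so A is larger.
Final answer: A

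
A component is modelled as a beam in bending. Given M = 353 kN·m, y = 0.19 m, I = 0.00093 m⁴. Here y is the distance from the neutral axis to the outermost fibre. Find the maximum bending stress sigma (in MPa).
Model: a beam in bending, so sigma = (M·y) / I.
Convert to SI units:
  M = 353 kN·m = 353000 N·m
Substitute:
  sigma = (353000 × 0.19) / 0.00093
  sigma = 7.212 × 10⁷ Pa
Convert: sigma = 7.212 × 10⁷ Pa = 72.12 MPa
Final answer: sigma = 72.12 MPa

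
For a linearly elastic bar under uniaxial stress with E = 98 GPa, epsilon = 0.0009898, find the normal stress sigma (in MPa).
Model: a linearly elastic bar under uniaxial stress, so epsilon = sigma / E.
Solve for sigma: sigma = epsilon·E.
Convert to SI units:
  E = 98 GPa = 9.8 × 10¹⁰ Pa
Substitute:
  sigma = 0.0009898 × (9.8 × 10¹⁰)
  sigma = 9.7 × 10⁷ Pa
Convert: sigma = 9.7 × 10⁷ Pa = 97 MPa
Final answer: sigma = 97 MPa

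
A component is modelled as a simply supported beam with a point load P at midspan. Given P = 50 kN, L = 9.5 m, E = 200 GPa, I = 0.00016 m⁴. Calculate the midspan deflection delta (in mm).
Model: a simply supported beam with a point load P at midspan, so delta = (P·L^3) / (48·E·I).
Convert to SI units:
  P = 50 kN = 50000 N
  E = 200 GPa = 2 × 10¹¹ Pa
Substitute:
  delta = (50000 × 9.5^3) / (48 × (2 × 10¹¹) × 0.00016)
  delta = 0.02791 m
Convert: delta = 0.02791 m = 27.91 mm
Final answer: delta = 27.91 mm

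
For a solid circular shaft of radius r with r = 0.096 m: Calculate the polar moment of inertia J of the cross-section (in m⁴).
Model: a solid circular shaft of radius r, so J = (π·r^4) / 2.
Substitute:
  J = (π × 0.096^4) / 2
  J = 0.0001334 m⁴
Final answer: J = 0.0001334 m⁴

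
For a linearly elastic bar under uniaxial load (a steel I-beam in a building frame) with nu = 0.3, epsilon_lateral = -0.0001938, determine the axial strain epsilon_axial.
Model: a linearly elastic bar under uniaxial load, so epsilon_lateral = -nu·epsilon_axial.
Solve for epsilon_axial: epsilon_axial = -epsilon_lateral / nu.
Substitute:
  epsilon_axial = -(-0.0001938) / 0.3
  epsilon_axial = 0.000646
Final answer: epsilon_axial = 0.000646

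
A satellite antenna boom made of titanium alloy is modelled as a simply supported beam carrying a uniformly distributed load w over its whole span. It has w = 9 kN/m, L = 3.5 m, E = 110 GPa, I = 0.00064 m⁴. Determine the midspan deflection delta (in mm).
Model: a simply supported beam carrying a uniformly distributed load w over its whole span, so delta = (5·w·L^4) / (384·E·I).
Convert to SI units:
  w = 9 kN/m = 9000 N/m
  E = 110 GPa = 1.1 × 10¹¹ Pa
Substitute:
  delta = (5 × 9000 × 3.5^4) / (384 × (1.1 × 10¹¹) × 0.00064)
  delta = 0.0002498 m
Convert: delta = 0.0002498 m = 0.2498 mm
Final answer: delta = 0.2498 mm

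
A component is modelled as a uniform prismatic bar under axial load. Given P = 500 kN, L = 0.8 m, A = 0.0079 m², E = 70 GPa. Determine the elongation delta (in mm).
Model: a uniform prismatic bar under axial load, so delta = (P·L) / (A·E).
Convert to SI units:
  P = 500 kN = 500000 N
  E = 70 GPa = 7 × 10¹⁰ Pa
Substitute:
  delta = (500000 × 0.8) / (0.0079 × (7 × 10¹⁰))
  delta = 0.0007233 m
Convert: delta = 0.0007233 m = 0.7233 mm
Final answer: delta = 0.7233 mm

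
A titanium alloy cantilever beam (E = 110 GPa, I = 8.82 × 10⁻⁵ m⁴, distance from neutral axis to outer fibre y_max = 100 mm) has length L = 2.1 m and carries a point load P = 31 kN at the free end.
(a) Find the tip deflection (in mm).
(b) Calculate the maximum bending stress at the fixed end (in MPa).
(a) Tip deflection of a cantilever with an end point load: δ = P·L^3 / (3·E·I). Convert P = 31 kN = 31000 N, E = 110 GPa = 1.1 × 10¹¹ Pa.
  δ = (31000 × 2.1^3) / (3 × (1.1 × 10¹¹) × (8.82 × 10⁻⁵)) = 0.009864 m = 9.864 mm
(b) Maximum bending moment at the fixed end: M = P·L = 31000 × 2.1 = 65100 N·m. Convert y_max = 100 mm = 0.1 m.
  σ = M·y_max / I = (65100 × 0.1) / (8.82 × 10⁻⁵) = 7.381 × 10⁷ Pa = 73.81 MPa
Final answer: (a) δ = 9.864 mm, (b) σ = 73.81 MPa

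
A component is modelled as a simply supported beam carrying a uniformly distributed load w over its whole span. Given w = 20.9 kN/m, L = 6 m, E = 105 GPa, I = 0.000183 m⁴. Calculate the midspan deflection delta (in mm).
Model: a simply supported beam carrying a uniformly distributed load w over its whole span, so delta = (5·w·L^4) / (384·E·I).
Convert to SI units:
  w = 20.9 kN/m = 20900 N/m
  E = 105 GPa = 1.05 × 10¹¹ Pa
Substitute:
  delta = (5 × 20900 × 6^4) / (384 × (1.05 × 10¹¹) × 0.000183)
  delta = 0.01835 m
Convert: delta = 0.01835 m = 18.35 mm
Final answer: delta = 18.35 mm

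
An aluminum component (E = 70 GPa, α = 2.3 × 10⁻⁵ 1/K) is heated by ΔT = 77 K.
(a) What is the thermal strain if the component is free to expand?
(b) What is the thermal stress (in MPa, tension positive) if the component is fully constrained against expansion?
(a) Free thermal strain ε_th = α·ΔT = (2.3 × 10⁻⁵) × 77 = 0.001771
(b) Fully constrained, the expansion is suppressed, so σ = -E·α·ΔT. Convert E = 70 GPa = 7 × 10¹⁰ Pa.
  σ = -(7 × 10¹⁰) × (2.3 × 10⁻⁵) × 77 = -1.24 × 10⁸ Pa = -124 MPa (compressive)
Final answer: (a) ε_th = 0.001771, (b) σ = -124 MPa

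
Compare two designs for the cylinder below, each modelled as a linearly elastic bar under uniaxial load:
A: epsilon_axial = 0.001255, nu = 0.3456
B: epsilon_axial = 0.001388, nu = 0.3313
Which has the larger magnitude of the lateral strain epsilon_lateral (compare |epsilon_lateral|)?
Model: a linearly elastic bar under uniaxial load, so epsilon_lateral = -nu·epsilon_axial (SI units).
  A: epsilon_lateral = -(0.3456 × 0.001255) = -0.0004337
  B: epsilon_lateral = -(0.3313 × 0.001388) = -0.0004598
|epsilon_lateral|: A = 0.0004337, B = 0.0004598, so B is larger in magnitude.
Final answer: B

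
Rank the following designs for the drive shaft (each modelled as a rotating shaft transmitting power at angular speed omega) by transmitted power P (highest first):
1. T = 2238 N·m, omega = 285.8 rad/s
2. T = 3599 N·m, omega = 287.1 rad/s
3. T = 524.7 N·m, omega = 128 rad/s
Model: a rotating shaft transmitting power at angular speed omega, so P = T·omega (SI units).
  Case 1: P = 2238 × 285.8 = 639600 W = 639.6 kW
  Case 2: P = 3599 × 287.1 = 1.033 × 10⁶ W = 1033 kW
  Case 3: P = 524.7 × 128 = 67160 W = 67.16 kW
Ordering: 1033 kW (case 2) > 639.6 kW (case 1) > 67.16 kW (case 3)
Final answer: 2, 1, 3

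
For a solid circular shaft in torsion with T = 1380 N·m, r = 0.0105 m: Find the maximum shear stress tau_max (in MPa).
Model: a solid circular shaft in torsion, so tau_max = (2·T) / (π·r^3).
Substitute:
  tau_max = (2 × 1380) / (π × 0.0105^3)
  tau_max = 7.589 × 10⁸ Pa
Convert: tau_max = 7.589 × 10⁸ Pa = 758.9 MPa
Final answer: tau_max = 758.9 MPa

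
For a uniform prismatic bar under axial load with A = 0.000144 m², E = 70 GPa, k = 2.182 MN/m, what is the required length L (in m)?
Model: a uniform prismatic bar under axial load, so k = (A·E) / L.
Solve for L: L = (A·E) / k.
Convert to SI units:
  E = 70 GPa = 7 × 10¹⁰ Pa
  k = 2.182 MN/m = 2.182 × 10⁶ N/m
Substitute:
  L = (0.000144 × (7 × 10¹⁰)) / (2.182 × 10⁶)
  L = 4.62 m
Final answer: L = 4.62 m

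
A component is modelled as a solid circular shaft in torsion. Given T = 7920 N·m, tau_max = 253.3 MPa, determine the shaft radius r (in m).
Model: a solid circular shaft in torsion, so tau_max = (2·T) / (π·r^3).
Solve for r: r = ((2·T) / (π·tau_max))^(1/3).
Convert to SI units:
  tau_max = 253.3 MPa = 2.533 × 10⁸ Pa
Substitute:
  r = ((2 × 7920) / (π × (2.533 × 10⁸)))^(1/3)
  r = 0.0271 m
Final answer: r = 0.0271 m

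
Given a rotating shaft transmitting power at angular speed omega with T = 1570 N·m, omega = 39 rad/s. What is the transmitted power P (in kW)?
Model: a rotating shaft transmitting power at angular speed omega, so P = T·omega.
Substitute:
  P = 1570 × 39
  P = 61230 W
Convert: P = 61230 W = 61.23 kW
Final answer: P = 61.23 kW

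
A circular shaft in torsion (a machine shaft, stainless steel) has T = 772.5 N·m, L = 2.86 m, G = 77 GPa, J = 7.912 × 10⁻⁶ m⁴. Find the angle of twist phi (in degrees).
Model: a circular shaft in torsion, so phi = (T·L) / (G·J).
Convert to SI units:
  G = 77 GPa = 7.7 × 10¹⁰ Pa
Substitute:
  phi = (772.5 × 2.86) / ((7.7 × 10¹⁰) × (7.912 × 10⁻⁶))
  phi = 0.003626 rad
Convert to degrees: phi = 0.003626 × 180/π = 0.2078°
Final answer: phi = 0.2078°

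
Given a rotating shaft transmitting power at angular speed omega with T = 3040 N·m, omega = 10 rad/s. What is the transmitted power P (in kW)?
Model: a rotating shaft transmitting power at angular speed omega, so P = T·omega.
Substitute:
  P = 3040 × 10
  P = 30400 W
Convert: P = 30400 W = 30.4 kW
Final answer: P = 30.4 kW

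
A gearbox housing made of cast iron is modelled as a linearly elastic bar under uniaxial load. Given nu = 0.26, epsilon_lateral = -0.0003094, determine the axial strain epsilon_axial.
Model: a linearly elastic bar under uniaxial load, so epsilon_lateral = -nu·epsilon_axial.
Solve for epsilon_axial: epsilon_axial = -epsilon_lateral / nu.
Substitute:
  epsilon_axial = -(-0.0003094) / 0.26
  epsilon_axial = 0.00119
Final answer: epsilon_axial = 0.00119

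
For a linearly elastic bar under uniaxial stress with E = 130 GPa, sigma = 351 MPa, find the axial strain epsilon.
Model: a linearly elastic bar under uniaxial stress, so sigma = E·epsilon.
Solve for epsilon: epsilon = sigma / E.
Convert to SI units:
  E = 130 GPa = 1.3 × 10¹¹ Pa
  sigma = 351 MPa = 3.51 × 10⁸ Pa
Substitute:
  epsilon = (3.51 × 10⁸) / (1.3 × 10¹¹)
  epsilon = 0.0027
Final answer: epsilon = 0.0027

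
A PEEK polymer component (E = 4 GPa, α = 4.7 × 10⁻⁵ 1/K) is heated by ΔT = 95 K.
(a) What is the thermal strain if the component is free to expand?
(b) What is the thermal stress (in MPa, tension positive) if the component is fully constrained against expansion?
(a) Free thermal strain ε_th = α·ΔT = (4.7 × 10⁻⁵) × 95 = 0.004465
(b) Fully constrained, the expansion is suppressed, so σ = -E·α·ΔT. Convert E = 4 GPa = 4 × 10⁹ Pa.
  σ = -(4 × 10⁹) × (4.7 × 10⁻⁵) × 95 = -1.786 × 10⁷ Pa = -17.86 MPa (compressive)
Final answer: (a) ε_th = 0.004465, (b) σ = -17.86 MPa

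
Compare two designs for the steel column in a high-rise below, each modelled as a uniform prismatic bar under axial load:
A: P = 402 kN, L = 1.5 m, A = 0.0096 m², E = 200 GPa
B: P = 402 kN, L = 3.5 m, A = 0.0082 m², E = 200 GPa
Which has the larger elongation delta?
Model: a uniform prismatic bar under axial load, so delta = (P·L) / (A·E) (SI units).
  A: delta = (402000 × 1.5) / (0.0096 × (2 × 10¹¹)) = 0.0003141 m = 0.3141 mm
  B: delta = (402000 × 3.5) / (0.0082 × (2 × 10¹¹)) = 0.0008579 m = 0.8579 mm
0.8579 mm > 0.3141 mm, so B is larger.
Final answer: B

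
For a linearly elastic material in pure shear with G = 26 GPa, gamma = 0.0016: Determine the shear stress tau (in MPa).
Model: a linearly elastic material in pure shear, so tau = G·gamma.
Convert to SI units:
  G = 26 GPa = 2.6 × 10¹⁰ Pa
Substitute:
  tau = (2.6 × 10¹⁰) × 0.0016
  tau = 4.16 × 10⁷ Pa
Convert: tau = 4.16 × 10⁷ Pa = 41.6 MPa
Final answer: tau = 41.6 MPa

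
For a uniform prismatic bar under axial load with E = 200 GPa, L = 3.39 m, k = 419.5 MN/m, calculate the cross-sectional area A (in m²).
Model: a uniform prismatic bar under axial load, so k = (A·E) / L.
Solve for A: A = (k·L) / E.
Convert to SI units:
  E = 200 GPa = 2 × 10¹¹ Pa
  k = 419.5 MN/m = 4.195 × 10⁸ N/m
Substitute:
  A = ((4.195 × 10⁸) × 3.39) / (2 × 10¹¹)
  A = 0.007111 m²
Final answer: A = 0.007111 m²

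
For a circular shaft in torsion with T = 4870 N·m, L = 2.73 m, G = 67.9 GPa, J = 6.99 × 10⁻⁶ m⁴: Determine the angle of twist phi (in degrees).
Model: a circular shaft in torsion, so phi = (T·L) / (G·J).
Convert to SI units:
  G = 67.9 GPa = 6.79 × 10¹⁰ Pa
Substitute:
  phi = (4870 × 2.73) / ((6.79 × 10¹⁰) × (6.99 × 10⁻⁶))
  phi = 0.02801 rad
Convert to degrees: phi = 0.02801 × 180/π = 1.605°
Final answer: phi = 1.605°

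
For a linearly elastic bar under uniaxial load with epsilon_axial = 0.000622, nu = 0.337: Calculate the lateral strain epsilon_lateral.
Model: a linearly elastic bar under uniaxial load, so epsilon_lateral = -nu·epsilon_axial.
Substitute:
  epsilon_lateral = -(0.337 × 0.000622)
  epsilon_lateral = -0.0002096
Final answer: epsilon_lateral = -0.0002096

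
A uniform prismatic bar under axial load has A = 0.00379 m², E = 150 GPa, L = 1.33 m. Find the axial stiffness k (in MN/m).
Model: a uniform prismatic bar under axial load, so k = (A·E) / L.
Convert to SI units:
  E = 150 GPa = 1.5 × 10¹¹ Pa
Substitute:
  k = (0.00379 × (1.5 × 10¹¹)) / 1.33
  k = 4.274 × 10⁸ N/m
Convert: k = 4.274 × 10⁸ N/m = 427.4 MN/m
Final answer: k = 427.4 MN/m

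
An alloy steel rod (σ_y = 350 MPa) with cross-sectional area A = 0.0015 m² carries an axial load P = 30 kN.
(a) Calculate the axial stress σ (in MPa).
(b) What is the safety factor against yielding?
(a) Axial stress σ = P/A. Convert P = 30 kN = 30000 N.
  σ = 30000 / 0.0015 = 2 × 10⁷ Pa = 20 MPa
(b) Safety factor SF = σ_y/σ = 350 / 20 = 17.5
Final answer: (a) σ = 20 MPa, (b) SF = 17.5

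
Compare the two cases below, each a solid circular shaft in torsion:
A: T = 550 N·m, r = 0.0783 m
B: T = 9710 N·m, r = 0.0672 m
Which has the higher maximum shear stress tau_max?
Model: a solid circular shaft in torsion, so tau_max = (2·T) / (π·r^3) (SI units).
  A: tau_max = (2 × 550) / (π × 0.0783^3) = 729400 Pa = 0.7294 MPa
  B: tau_max = (2 × 9710) / (π × 0.0672^3) = 2.037 × 10⁷ Pa = 20.37 MPa
20.37 MPa > 0.7294 MPa, so B is larger.
Final answer: B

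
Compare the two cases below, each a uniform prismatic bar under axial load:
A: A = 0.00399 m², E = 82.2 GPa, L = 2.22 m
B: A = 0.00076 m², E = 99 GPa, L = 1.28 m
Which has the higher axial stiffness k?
Model: a uniform prismatic bar under axial load, so k = (A·E) / L (SI units).
  A: k = (0.00399 × (8.22 × 10¹⁰)) / 2.22 = 1.477 × 10⁸ N/m = 147.7 MN/m
  B: k = (0.00076 × (9.9 × 10¹⁰)) / 1.28 = 5.878 × 10⁷ N/m = 58.78 MN/m
147.7 MN/m > 58.78 MN/m, so A is larger.
Final answer: A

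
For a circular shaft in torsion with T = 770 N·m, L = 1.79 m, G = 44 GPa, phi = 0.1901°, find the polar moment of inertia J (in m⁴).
Model: a circular shaft in torsion, so phi = (T·L) / (G·J).
Solve for J: J = (T·L) / (phi·G).
Convert to SI units:
  G = 44 GPa = 4.4 × 10¹⁰ Pa
  phi = 0.1901° = 0.003318 rad
Substitute:
  J = (770 × 1.79) / (0.003318 × (4.4 × 10¹⁰))
  J = 9.441 × 10⁻⁶ m⁴
Final answer: J = 9.441 × 10⁻⁶ m⁴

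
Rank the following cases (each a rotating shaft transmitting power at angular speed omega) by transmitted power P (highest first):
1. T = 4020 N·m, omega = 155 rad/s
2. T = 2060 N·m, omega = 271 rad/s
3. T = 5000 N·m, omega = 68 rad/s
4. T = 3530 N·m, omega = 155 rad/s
Model: a rotating shaft transmitting power at angular speed omega, so P = T·omega (SI units).
  Case 1: P = 4020 × 155 = 623100 W = 623.1 kW
  Case 2: P = 2060 × 271 = 558300 W = 558.3 kW
  Case 3: P = 5000 × 68 = 340000 W = 340 kW
  Case 4: P = 3530 × 155 = 547200 W = 547.2 kW
Ordering: 623.1 kW (case 1) > 558.3 kW (case 2) > 547.2 kW (case 4) > 340 kW (case 3)
Final answer: 1, 2, 4, 3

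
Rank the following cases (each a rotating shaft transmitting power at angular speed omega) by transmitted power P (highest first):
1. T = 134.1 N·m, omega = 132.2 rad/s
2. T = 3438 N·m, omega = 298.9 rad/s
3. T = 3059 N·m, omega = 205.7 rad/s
Model: a rotating shaft transmitting power at angular speed omega, so P = T·omega (SI units).
  Case 1: P = 134.1 × 132.2 = 17730 W = 17.73 kW
  Case 2: P = 3438 × 298.9 = 1.028 × 10⁶ W = 1028 kW
  Case 3: P = 3059 × 205.7 = 629200 W = 629.2 kW
Ordering: 1028 kW (case 2) > 629.2 kW (case 3) > 17.73 kW (case 1)
Final answer: 2, 3, 1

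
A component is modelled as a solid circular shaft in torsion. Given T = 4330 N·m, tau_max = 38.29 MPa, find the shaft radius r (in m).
Model: a solid circular shaft in torsion, so tau_max = (2·T) / (π·r^3).
Solve for r: r = ((2·T) / (π·tau_max))^(1/3).
Convert to SI units:
  tau_max = 38.29 MPa = 3.829 × 10⁷ Pa
Substitute:
  r = ((2 × 4330) / (π × (3.829 × 10⁷)))^(1/3)
  r = 0.0416 m
Final answer: r = 0.0416 m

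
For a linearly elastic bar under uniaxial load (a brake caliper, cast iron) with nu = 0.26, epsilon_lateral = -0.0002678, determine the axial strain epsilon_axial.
Model: a linearly elastic bar under uniaxial load, so epsilon_lateral = -nu·epsilon_axial.
Solve for epsilon_axial: epsilon_axial = -epsilon_lateral / nu.
Substitute:
  epsilon_axial = -(-0.0002678) / 0.26
  epsilon_axial = 0.00103
Final answer: epsilon_axial = 0.00103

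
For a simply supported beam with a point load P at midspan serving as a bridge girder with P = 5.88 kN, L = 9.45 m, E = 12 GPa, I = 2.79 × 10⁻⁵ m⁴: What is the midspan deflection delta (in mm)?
Model: a simply supported beam with a point load P at midspan, so delta = (P·L^3) / (48·E·I).
Convert to SI units:
  P = 5.88 kN = 5880 N
  E = 12 GPa = 1.2 × 10¹⁰ Pa
Substitute:
  delta = (5880 × 9.45^3) / (48 × (1.2 × 10¹⁰) × (2.79 × 10⁻⁵))
  delta = 0.3088 m
Convert: delta = 0.3088 m = 308.8 mm
Final answer: delta = 308.8 mm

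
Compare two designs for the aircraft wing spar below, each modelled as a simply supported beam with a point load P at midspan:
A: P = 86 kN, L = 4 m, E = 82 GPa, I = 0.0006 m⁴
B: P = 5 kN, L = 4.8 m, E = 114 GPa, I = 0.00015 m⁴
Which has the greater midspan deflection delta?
Model: a simply supported beam with a point load P at midspan, so delta = (P·L^3) / (48·E·I) (SI units).
  A: delta = (86000 × 4^3) / (48 × (8.2 × 10¹⁰) × 0.0006) = 0.002331 m = 2.331 mm
  B: delta = (5000 × 4.8^3) / (48 × (1.14 × 10¹¹) × 0.00015) = 0.0006737 m = 0.6737 mm
2.331 mm > 0.6737 mm, so A is larger.
Final answer: A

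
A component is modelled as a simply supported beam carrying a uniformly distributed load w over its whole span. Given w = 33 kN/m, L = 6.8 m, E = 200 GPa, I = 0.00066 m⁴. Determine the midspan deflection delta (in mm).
Model: a simply supported beam carrying a uniformly distributed load w over its whole span, so delta = (5·w·L^4) / (384·E·I).
Convert to SI units:
  w = 33 kN/m = 33000 N/m
  E = 200 GPa = 2 × 10¹¹ Pa
Substitute:
  delta = (5 × 33000 × 6.8^4) / (384 × (2 × 10¹¹) × 0.00066)
  delta = 0.00696 m
Convert: delta = 0.00696 m = 6.96 mm
Final answer: delta = 6.96 mm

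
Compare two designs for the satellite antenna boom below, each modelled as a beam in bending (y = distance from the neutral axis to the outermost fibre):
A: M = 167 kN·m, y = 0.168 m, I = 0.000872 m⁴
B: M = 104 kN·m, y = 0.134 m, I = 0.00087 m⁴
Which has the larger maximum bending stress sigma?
Model: a beam in bending (y = distance from the neutral axis to the outermost fibre), so sigma = (M·y) / I (SI units).
  A: sigma = (167000 × 0.168) / 0.000872 = 3.217 × 10⁷ Pa = 32.17 MPa
  B: sigma = (104000 × 0.134) / 0.00087 = 1.602 × 10⁷ Pa = 16.02 MPa
32.17 MPa > 16.02 MPa, so A is larger.
Final answer: A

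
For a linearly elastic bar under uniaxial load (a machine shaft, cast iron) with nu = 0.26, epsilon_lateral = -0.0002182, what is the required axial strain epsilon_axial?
Model: a linearly elastic bar under uniaxial load, so epsilon_lateral = -nu·epsilon_axial.
Solve for epsilon_axial: epsilon_axial = -epsilon_lateral / nu.
Substitute:
  epsilon_axial = -(-0.0002182) / 0.26
  epsilon_axial = 0.0008392
Final answer: epsilon_axial = 0.0008392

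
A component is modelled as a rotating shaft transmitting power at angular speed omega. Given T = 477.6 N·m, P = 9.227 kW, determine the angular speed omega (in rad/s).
Model: a rotating shaft transmitting power at angular speed omega, so P = T·omega.
Solve for omega: omega = P / T.
Convert to SI units:
  P = 9.227 kW = 9227 W
Substitute:
  omega = 9227 / 477.6
  omega = 19.32 rad/s
Final answer: omega = 19.32 rad/s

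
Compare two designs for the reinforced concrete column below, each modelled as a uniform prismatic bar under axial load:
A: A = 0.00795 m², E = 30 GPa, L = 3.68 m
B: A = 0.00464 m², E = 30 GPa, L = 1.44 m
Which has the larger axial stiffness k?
Model: a uniform prismatic bar under axial load, so k = (A·E) / L (SI units).
  A: k = (0.00795 × (3 × 10¹⁰)) / 3.68 = 6.481 × 10⁷ N/m = 64.81 MN/m
  B: k = (0.00464 × (3 × 10¹⁰)) / 1.44 = 9.667 × 10⁷ N/m = 96.67 MN/m
96.67 MN/m > 64.81 MN/m, so B is larger.
Final answer: B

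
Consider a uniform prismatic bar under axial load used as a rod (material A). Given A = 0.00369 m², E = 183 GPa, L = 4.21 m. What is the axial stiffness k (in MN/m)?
Model: a uniform prismatic bar under axial load, so k = (A·E) / L.
Convert to SI units:
  E = 183 GPa = 1.83 × 10¹¹ Pa
Substitute:
  k = (0.00369 × (1.83 × 10¹¹)) / 4.21
  k = 1.604 × 10⁸ N/m
Convert: k = 1.604 × 10⁸ N/m = 160.4 MN/m
Final answer: k = 160.4 MN/m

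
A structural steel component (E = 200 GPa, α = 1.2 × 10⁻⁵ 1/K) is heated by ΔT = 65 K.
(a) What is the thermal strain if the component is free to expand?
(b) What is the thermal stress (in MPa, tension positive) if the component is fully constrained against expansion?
(a) Free thermal strain ε_th = α·ΔT = (1.2 × 10⁻⁵) × 65 = 0.00078
(b) Fully constrained, the expansion is suppressed, so σ = -E·α·ΔT. Convert E = 200 GPa = 2 × 10¹¹ Pa.
  σ = -(2 × 10¹¹) × (1.2 × 10⁻⁵) × 65 = -1.56 × 10⁸ Pa = -156 MPa (compressive)
Final answer: (a) ε_th = 0.00078, (b) σ = -156 MPa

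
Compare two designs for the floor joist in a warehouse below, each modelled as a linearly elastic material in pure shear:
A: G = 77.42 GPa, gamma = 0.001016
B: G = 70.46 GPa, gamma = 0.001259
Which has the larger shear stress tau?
Model: a linearly elastic material in pure shear, so tau = G·gamma (SI units).
  A: tau = (7.742 × 10¹⁰) × 0.001016 = 7.866 × 10⁷ Pa = 78.66 MPa
  B: tau = (7.046 × 10¹⁰) × 0.001259 = 8.871 × 10⁷ Pa = 88.71 MPa
88.71 MPa > 78.66 MPa, so B is larger.
Final answer: B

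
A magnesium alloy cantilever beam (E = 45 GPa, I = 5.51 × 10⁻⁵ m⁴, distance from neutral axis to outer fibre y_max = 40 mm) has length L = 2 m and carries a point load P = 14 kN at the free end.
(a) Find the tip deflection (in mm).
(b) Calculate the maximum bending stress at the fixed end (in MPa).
(a) Tip deflection of a cantilever with an end point load: δ = P·L^3 / (3·E·I). Convert P = 14 kN = 14000 N, E = 45 GPa = 4.5 × 10¹⁰ Pa.
  δ = (14000 × 2^3) / (3 × (4.5 × 10¹⁰) × (5.51 × 10⁻⁵)) = 0.01506 m = 15.06 mm
(b) Maximum bending moment at the fixed end: M = P·L = 14000 × 2 = 28000 N·m. Convert y_max = 40 mm = 0.04 m.
  σ = M·y_max / I = (28000 × 0.04) / (5.51 × 10⁻⁵) = 2.033 × 10⁷ Pa = 20.33 MPa
Final answer: (a) δ = 15.06 mm, (b) σ = 20.33 MPa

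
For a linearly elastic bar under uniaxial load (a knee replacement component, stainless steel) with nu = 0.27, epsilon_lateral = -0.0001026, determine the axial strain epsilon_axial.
Model: a linearly elastic bar under uniaxial load, so epsilon_lateral = -nu·epsilon_axial.
Solve for epsilon_axial: epsilon_axial = -epsilon_lateral / nu.
Substitute:
  epsilon_axial = -(-0.0001026) / 0.27
  epsilon_axial = 0.00038
Final answer: epsilon_axial = 0.00038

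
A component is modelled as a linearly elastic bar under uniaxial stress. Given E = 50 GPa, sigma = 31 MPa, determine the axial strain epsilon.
Model: a linearly elastic bar under uniaxial stress, so sigma = E·epsilon.
Solve for epsilon: epsilon = sigma / E.
Convert to SI units:
  E = 50 GPa = 5 × 10¹⁰ Pa
  sigma = 31 MPa = 3.1 × 10⁷ Pa
Substitute:
  epsilon = (3.1 × 10⁷) / (5 × 10¹⁰)
  epsilon = 0.00062
Final answer: epsilon = 0.00062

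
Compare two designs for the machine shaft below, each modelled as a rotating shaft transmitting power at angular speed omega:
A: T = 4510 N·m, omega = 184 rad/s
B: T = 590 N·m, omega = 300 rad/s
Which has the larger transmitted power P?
Model: a rotating shaft transmitting power at angular speed omega, so P = T·omega (SI units).
  A: P = 4510 × 184 = 829800 W = 829.8 kW
  B: P = 590 × 300 = 177000 W = 177 kW
829.8 kW > 177 kW, so A is larger.
Final answer: A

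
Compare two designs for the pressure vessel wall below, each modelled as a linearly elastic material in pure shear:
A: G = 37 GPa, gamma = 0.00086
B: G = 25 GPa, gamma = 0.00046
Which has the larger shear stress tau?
Model: a linearly elastic material in pure shear, so tau = G·gamma (SI units).
  A: tau = (3.7 × 10¹⁰) × 0.00086 = 3.182 × 10⁷ Pa = 31.82 MPa
  B: tau = (2.5 × 10¹⁰) × 0.00046 = 1.15 × 10⁷ Pa = 11.5 MPa
31.82 MPa > 11.5 MPa, so A is larger.
Final answer: A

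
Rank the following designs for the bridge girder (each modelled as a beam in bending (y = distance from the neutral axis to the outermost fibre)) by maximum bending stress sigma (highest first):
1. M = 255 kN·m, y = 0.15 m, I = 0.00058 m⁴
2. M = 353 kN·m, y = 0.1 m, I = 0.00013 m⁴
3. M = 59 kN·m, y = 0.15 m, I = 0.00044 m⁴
Model: a beam in bending (y = distance from the neutral axis to the outermost fibre), so sigma = (M·y) / I (SI units).
  Case 1: sigma = (255000 × 0.15) / 0.00058 = 6.595 × 10⁷ Pa = 65.95 MPa
  Case 2: sigma = (353000 × 0.1) / 0.00013 = 2.715 × 10⁸ Pa = 271.5 MPa
  Case 3: sigma = (59000 × 0.15) / 0.00044 = 2.011 × 10⁷ Pa = 20.11 MPa
Ordering: 271.5 MPa (case 2) > 65.95 MPa (case 1) > 20.11 MPa (case 3)
Final answer: 2, 1, 3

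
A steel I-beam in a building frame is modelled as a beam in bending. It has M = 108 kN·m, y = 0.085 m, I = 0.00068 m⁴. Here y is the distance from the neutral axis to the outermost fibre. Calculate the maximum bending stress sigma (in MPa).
Model: a beam in bending, so sigma = (M·y) / I.
Convert to SI units:
  M = 108 kN·m = 108000 N·m
Substitute:
  sigma = (108000 × 0.085) / 0.00068
  sigma = 1.35 × 10⁷ Pa
Convert: sigma = 1.35 × 10⁷ Pa = 13.5 MPa
Final answer: sigma = 13.5 MPa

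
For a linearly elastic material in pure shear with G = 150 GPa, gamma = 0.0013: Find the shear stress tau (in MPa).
Model: a linearly elastic material in pure shear, so tau = G·gamma.
Convert to SI units:
  G = 150 GPa = 1.5 × 10¹¹ Pa
Substitute:
  tau = (1.5 × 10¹¹) × 0.0013
  tau = 1.95 × 10⁸ Pa
Convert: tau = 1.95 × 10⁸ Pa = 195 MPa
Final answer: tau = 195 MPa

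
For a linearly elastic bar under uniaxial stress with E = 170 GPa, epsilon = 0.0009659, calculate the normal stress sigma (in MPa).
Model: a linearly elastic bar under uniaxial stress, so epsilon = sigma / E.
Solve for sigma: sigma = epsilon·E.
Convert to SI units:
  E = 170 GPa = 1.7 × 10¹¹ Pa
Substitute:
  sigma = 0.0009659 × (1.7 × 10¹¹)
  sigma = 1.642 × 10⁸ Pa
Convert: sigma = 1.642 × 10⁸ Pa = 164.2 MPa
Final answer: sigma = 164.2 MPa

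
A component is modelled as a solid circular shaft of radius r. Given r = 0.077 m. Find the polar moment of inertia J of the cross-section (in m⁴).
Model: a solid circular shaft of radius r, so J = (π·r^4) / 2.
Substitute:
  J = (π × 0.077^4) / 2
  J = 5.522 × 10⁻⁵ m⁴
Final answer: J = 5.522 × 10⁻⁵ m⁴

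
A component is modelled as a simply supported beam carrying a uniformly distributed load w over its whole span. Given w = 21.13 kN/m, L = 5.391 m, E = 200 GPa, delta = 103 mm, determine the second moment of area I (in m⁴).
Model: a simply supported beam carrying a uniformly distributed load w over its whole span, so delta = (5·w·L^4) / (384·E·I).
Solve for I: I = (5·w·L^4) / (384·delta·E).
Convert to SI units:
  w = 21.13 kN/m = 21130 N/m
  E = 200 GPa = 2 × 10¹¹ Pa
  delta = 103 mm = 0.103 m
Substitute:
  I = (5 × 21130 × 5.391^4) / (384 × 0.103 × (2 × 10¹¹))
  I = 1.128 × 10⁻⁵ m⁴
Final answer: I = 1.128 × 10⁻⁵ m⁴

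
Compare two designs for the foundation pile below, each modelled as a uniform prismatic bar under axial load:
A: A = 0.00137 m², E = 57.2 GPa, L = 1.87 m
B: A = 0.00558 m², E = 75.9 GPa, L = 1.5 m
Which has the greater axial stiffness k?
Model: a uniform prismatic bar under axial load, so k = (A·E) / L (SI units).
  A: k = (0.00137 × (5.72 × 10¹⁰)) / 1.87 = 4.191 × 10⁷ N/m = 41.91 MN/m
  B: k = (0.00558 × (7.59 × 10¹⁰)) / 1.5 = 2.823 × 10⁸ N/m = 282.3 MN/m
282.3 MN/m > 41.91 MN/m, so B is larger.
Final answer: B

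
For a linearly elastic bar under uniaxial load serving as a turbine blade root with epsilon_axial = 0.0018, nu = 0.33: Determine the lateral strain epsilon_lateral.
Model: a linearly elastic bar under uniaxial load, so epsilon_lateral = -nu·epsilon_axial.
Substitute:
  epsilon_lateral = -(0.33 × 0.0018)
  epsilon_lateral = -0.000594
Final answer: epsilon_lateral = -0.000594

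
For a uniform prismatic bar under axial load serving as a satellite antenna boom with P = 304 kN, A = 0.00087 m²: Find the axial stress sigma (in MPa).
Model: a uniform prismatic bar under axial load, so sigma = P / A.
Convert to SI units:
  P = 304 kN = 304000 N
Substitute:
  sigma = 304000 / 0.00087
  sigma = 3.494 × 10⁸ Pa
Convert: sigma = 3.494 × 10⁸ Pa = 349.4 MPa
Final answer: sigma = 349.4 MPa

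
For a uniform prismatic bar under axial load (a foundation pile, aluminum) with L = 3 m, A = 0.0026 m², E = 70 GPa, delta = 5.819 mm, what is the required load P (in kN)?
Model: a uniform prismatic bar under axial load, so delta = (P·L) / (A·E).
Solve for P: P = (delta·A·E) / L.
Convert to SI units:
  E = 70 GPa = 7 × 10¹⁰ Pa
  delta = 5.819 mm = 0.005819 m
Substitute:
  P = (0.005819 × 0.0026 × (7 × 10¹⁰)) / 3
  P = 353000 N
Convert: P = 353000 N = 353 kN
Final answer: P = 353 kN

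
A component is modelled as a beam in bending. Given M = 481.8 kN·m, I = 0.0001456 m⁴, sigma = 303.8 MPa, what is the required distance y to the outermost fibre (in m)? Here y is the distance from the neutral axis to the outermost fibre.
Model: a beam in bending, so sigma = (M·y) / I.
Solve for y: y = (sigma·I) / M.
Convert to SI units:
  M = 481.8 kN·m = 481800 N·m
  sigma = 303.8 MPa = 3.038 × 10⁸ Pa
Substitute:
  y = ((3.038 × 10⁸) × 0.0001456) / 481800
  y = 0.09181 m
Final answer: y = 0.09181 m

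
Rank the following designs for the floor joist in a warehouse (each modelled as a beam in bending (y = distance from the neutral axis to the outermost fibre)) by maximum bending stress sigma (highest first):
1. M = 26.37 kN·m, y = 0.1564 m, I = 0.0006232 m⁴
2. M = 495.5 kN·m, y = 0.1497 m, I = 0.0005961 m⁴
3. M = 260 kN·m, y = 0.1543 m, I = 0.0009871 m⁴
Model: a beam in bending (y = distance from the neutral axis to the outermost fibre), so sigma = (M·y) / I (SI units).
  Case 1: sigma = (26370 × 0.1564) / 0.0006232 = 6.618 × 10⁶ Pa = 6.618 MPa
  Case 2: sigma = (495500 × 0.1497) / 0.0005961 = 1.244 × 10⁸ Pa = 124.4 MPa
  Case 3: sigma = (260000 × 0.1543) / 0.0009871 = 4.064 × 10⁷ Pa = 40.64 MPa
Ordering: 124.4 MPa (case 2) > 40.64 MPa (case 3) > 6.618 MPa (case 1)
Final answer: 2, 3, 1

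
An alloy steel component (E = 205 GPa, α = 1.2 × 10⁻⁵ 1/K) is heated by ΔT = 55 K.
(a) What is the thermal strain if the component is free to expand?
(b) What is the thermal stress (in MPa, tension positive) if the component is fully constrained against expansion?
(a) Free thermal strain ε_th = α·ΔT = (1.2 × 10⁻⁵) × 55 = 0.00066
(b) Fully constrained, the expansion is suppressed, so σ = -E·α·ΔT. Convert E = 205 GPa = 2.05 × 10¹¹ Pa.
  σ = -(2.05 × 10¹¹) × (1.2 × 10⁻⁵) × 55 = -1.353 × 10⁸ Pa = -135.3 MPa (compressive)
Final answer: (a) ε_th = 0.00066, (b) σ = -135.3 MPa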